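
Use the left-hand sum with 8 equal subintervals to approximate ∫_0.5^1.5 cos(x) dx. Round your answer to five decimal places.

0.56782

Δx = (1.5 − 0.5)/8 = 0.125.
Left endpoints: 0.5, 0.625, 0.75, 0.875, 1, 1.125, 1.25, 1.375.
f(0.5) ≈ 0.87758, f(0.625) ≈ 0.81096, f(0.75) ≈ 0.73169, f(0.875) ≈ 0.64100, f(1) ≈ 0.54030, f(1.125) ≈ 0.43118, f(1.25) ≈ 0.31532, f(1.375) ≈ 0.19455.
Sum = Δx · [f(0.5) + f(0.625) + f(0.75) + ...].
Sum ≈ 0.56782.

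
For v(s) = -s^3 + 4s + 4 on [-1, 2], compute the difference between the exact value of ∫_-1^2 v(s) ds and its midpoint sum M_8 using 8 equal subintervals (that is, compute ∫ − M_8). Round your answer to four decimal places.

-0.0527

Exact integral: ∫_-1^2 v(s) ds = 14.25.
M_8 ≈ 14.302734.
Error ≈ 14.25 − 14.302734 ≈ -0.0527.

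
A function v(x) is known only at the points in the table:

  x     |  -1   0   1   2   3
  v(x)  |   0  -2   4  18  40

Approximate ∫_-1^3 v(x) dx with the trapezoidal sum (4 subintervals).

Δx = 1.
T_4 = (1/2)·[0 + 2·(-2) + 2·4 + 2·18 + 40] = 40.

40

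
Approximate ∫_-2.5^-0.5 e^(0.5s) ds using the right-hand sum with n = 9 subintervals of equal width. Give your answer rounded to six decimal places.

Δs = (-0.5 − (-2.5))/9 = 2/9.
Right endpoints: -41/18, -37/18, -11/6, -29/18, -25/18, -7/6, -17/18, -13/18, -0.5.
f(-41/18) ≈ 0.320175, f(-37/18) ≈ 0.357801, f(-11/6) ≈ 0.399850, f(-29/18) ≈ 0.446840, f(-25/18) ≈ 0.499352, f(-7/6) ≈ 0.558035, f(-17/18) ≈ 0.623615, f(-13/18) ≈ 0.696902, f(-0.5) ≈ 0.778801.
Sum = Δs · [f(-41/18) + f(-37/18) + f(-11/6) + ...].
Sum ≈ 1.040304.

1.040304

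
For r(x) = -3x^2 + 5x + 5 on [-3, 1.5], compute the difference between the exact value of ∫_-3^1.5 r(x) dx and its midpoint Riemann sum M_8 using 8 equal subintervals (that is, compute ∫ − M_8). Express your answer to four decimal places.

Exact integral: ∫_-3^1.5 r(x) dx = -24.75.
M_8 ≈ -24.394043.
Error ≈ -24.75 − (-24.394043) ≈ -0.3560.

-0.3560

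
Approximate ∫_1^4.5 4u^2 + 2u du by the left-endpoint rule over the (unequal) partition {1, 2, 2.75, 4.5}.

83.5625

Subinterval widths: 1, 0.75, 1.75.
Left endpoints: 1, 2, 2.75.
f(1) = 6, f(2) = 20, f(2.75) = 35.75.
Sum = Σ Δu_i · f(u_i).
Sum = 83.5625.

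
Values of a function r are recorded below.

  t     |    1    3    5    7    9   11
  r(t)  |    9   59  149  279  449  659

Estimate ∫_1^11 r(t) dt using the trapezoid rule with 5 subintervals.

2540

Δt = 2.
T_5 = (2/2)·[9 + 2·59 + 2·149 + 2·279 + 2·449 + 659] = 2540.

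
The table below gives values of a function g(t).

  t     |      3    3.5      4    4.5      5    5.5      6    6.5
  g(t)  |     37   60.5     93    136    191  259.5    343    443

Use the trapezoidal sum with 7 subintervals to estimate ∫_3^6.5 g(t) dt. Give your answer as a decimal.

Δt = 0.5.
T_7 = (0.5/2)·[37 + 2·60.5 + 2·93 + 2·136 + 2·191 + 2·259.5 + 2·343 + 443] = 661.5.

661.5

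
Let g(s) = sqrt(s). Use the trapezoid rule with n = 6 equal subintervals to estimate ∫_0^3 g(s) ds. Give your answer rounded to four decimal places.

Δs = (3 − 0)/6 = 0.5.
g(0) ≈ 0.0000, g(0.5) ≈ 0.7071, g(1) ≈ 1.0000, g(1.5) ≈ 1.2247, g(2) ≈ 1.4142, g(2.5) ≈ 1.5811, g(3) ≈ 1.7321.
T_6 = (Δs/2)·[g(s_0) + 2g(s_1) + ... + 2g(s_{5}) + g(s_6)].
Sum ≈ 3.3966.

3.3966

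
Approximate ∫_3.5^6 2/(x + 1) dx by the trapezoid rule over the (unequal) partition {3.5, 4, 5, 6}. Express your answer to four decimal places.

Subinterval widths: 0.5, 1, 1.
f(3.5) = 4/9, f(4) = 0.4, f(5) = 1/3, f(6) = 2/7.
On each subinterval the trapezoid contributes (Δx_i/2)·[f(x_{i-1}) + f(x_i)].
Sum ≈ 0.8873.

0.8873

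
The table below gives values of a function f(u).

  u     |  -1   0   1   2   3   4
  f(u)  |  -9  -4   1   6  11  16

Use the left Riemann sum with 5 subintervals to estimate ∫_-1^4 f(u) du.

Δu = 1.
Sum = 1·[(-9) + (-4) + 1 + 6 + 11] = 5.

5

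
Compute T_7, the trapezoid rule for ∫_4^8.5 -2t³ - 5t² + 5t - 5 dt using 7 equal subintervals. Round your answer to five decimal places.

Δt = (8.5 − 4)/7 = 9/14.
f(4) = -193, f(65/14) = -198755/686, f(37/7) = -141871/343, f(83/14) = -194773/343, f(46/7) = -259177/343, f(101/14) = -672353/686, f(55/7) = -426865/343, f(8.5) = -1552.
T_7 = (Δt/2)·[f(t_0) + 2f(t_1) + ... + 2f(t_{6}) + f(t_7)].
Sum ≈ -3293.95408.

-3293.95408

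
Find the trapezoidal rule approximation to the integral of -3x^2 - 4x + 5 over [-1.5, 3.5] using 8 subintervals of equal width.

Δx = (3.5 − (-1.5))/8 = 0.625.
f(-1.5) = 4.25, f(-0.875) = 6.203125, f(-0.25) = 5.8125, f(0.375) = 3.078125, f(1) = -2, f(1.625) = -9.421875, f(2.25) = -19.1875, f(2.875) = -31.296875, f(3.5) = -45.75.
T_8 = (Δx/2)·[f(x_0) + 2f(x_1) + ... + 2f(x_{7}) + f(x_8)].
Sum = -42.2265625.

-42.2265625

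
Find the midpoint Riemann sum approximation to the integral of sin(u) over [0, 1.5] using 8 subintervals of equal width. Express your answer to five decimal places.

Δu = (1.5 − 0)/8 = 0.1875.
Midpoints: 0.09375, 0.28125, 0.46875, 0.65625, 0.84375, 1.03125, 1.21875, 1.40625.
f(0.09375) ≈ 0.09361, f(0.28125) ≈ 0.27756, f(0.46875) ≈ 0.45177, f(0.65625) ≈ 0.61015, f(0.84375) ≈ 0.74714, f(1.03125) ≈ 0.85794, f(1.21875) ≈ 0.93867, f(1.40625) ≈ 0.98649.
Sum = Δu · [f(0.09375) + f(0.28125) + f(0.46875) + ...].
Sum ≈ 0.93063.

0.93063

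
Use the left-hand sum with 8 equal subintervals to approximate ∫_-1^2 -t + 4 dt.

11.0625

Δt = (2 − (-1))/8 = 0.375.
Left endpoints: -1, -0.625, -0.25, 0.125, 0.5, 0.875, 1.25, 1.625.
f(-1) = 5, f(-0.625) = 4.625, f(-0.25) = 4.25, f(0.125) = 3.875, f(0.5) = 3.5, f(0.875) = 3.125, f(1.25) = 2.75, f(1.625) = 2.375.
Sum = Δt · [f(-1) + f(-0.625) + f(-0.25) + ...].
Sum = 11.0625.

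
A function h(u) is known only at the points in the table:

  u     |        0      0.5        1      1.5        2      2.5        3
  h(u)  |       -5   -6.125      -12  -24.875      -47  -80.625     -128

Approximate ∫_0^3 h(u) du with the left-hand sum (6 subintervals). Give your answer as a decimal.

Δu = 0.5.
Sum = 0.5·[(-5) + (-6.125) + (-12) + (-24.875) + (-47) + (-80.625)] = -87.8125.

-87.8125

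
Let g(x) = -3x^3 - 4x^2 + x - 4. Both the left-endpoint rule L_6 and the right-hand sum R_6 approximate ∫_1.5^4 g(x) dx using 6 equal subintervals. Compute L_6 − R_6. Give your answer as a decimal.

97.65625

L_6 ≈ -225.41305.
R_6 ≈ -323.06930.
L_6 − R_6 = 97.65625.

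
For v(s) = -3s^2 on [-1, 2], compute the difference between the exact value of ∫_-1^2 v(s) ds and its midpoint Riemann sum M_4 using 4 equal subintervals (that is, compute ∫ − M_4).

Exact integral: ∫_-1^2 v(s) ds = -9.
M_4 = -8.578125.
Error = -9 − (-8.578125) = -0.421875.

-0.421875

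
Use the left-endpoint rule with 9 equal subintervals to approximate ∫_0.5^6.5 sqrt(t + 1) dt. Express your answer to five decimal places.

Δt = (6.5 − 0.5)/9 = 2/3.
Left endpoints: 0.5, 7/6, 11/6, 2.5, 19/6, 23/6, 4.5, 31/6, 35/6.
f(0.5) ≈ 1.22474, f(7/6) ≈ 1.47196, f(11/6) ≈ 1.68325, f(2.5) ≈ 1.87083, f(19/6) ≈ 2.04124, f(23/6) ≈ 2.19848, f(4.5) ≈ 2.34521, f(31/6) ≈ 2.48328, f(35/6) ≈ 2.61406.
Sum = Δt · [f(0.5) + f(7/6) + f(11/6) + ...].
Sum ≈ 11.95537.

11.95537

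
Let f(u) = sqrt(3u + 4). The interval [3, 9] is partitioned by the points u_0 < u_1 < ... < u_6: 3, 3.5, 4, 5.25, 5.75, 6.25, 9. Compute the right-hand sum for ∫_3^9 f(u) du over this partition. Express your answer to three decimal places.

Subinterval widths: 0.5, 0.5, 1.25, 0.5, 0.5, 2.75.
Right endpoints: 3.5, 4, 5.25, 5.75, 6.25, 9.
f(3.5) ≈ 3.808, f(4) ≈ 4.000, f(5.25) ≈ 4.444, f(5.75) ≈ 4.610, f(6.25) ≈ 4.770, f(9) ≈ 5.568.
Sum = Σ Δu_i · f(u_i).
Sum ≈ 29.460.

29.460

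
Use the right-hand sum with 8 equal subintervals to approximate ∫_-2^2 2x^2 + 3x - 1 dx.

Δx = (2 − (-2))/8 = 0.5.
Right endpoints: -1.5, -1, -0.5, 0, 0.5, 1, 1.5, 2.
f(-1.5) = -1, f(-1) = -2, f(-0.5) = -2, f(0) = -1, f(0.5) = 1, f(1) = 4, f(1.5) = 8, f(2) = 13.
Sum = Δx · [f(-1.5) + f(-1) + f(-0.5) + ...].
Sum = 10.

10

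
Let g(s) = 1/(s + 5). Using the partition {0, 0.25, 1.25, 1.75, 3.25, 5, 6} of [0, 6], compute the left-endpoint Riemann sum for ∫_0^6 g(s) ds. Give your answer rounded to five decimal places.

0.85482

Subinterval widths: 0.25, 1, 0.5, 1.5, 1.75, 1.
Left endpoints: 0, 0.25, 1.25, 1.75, 3.25, 5.
g(0) = 0.2, g(0.25) = 4/21, g(1.25) = 0.16, g(1.75) = 4/27, g(3.25) = 4/33, g(5) = 0.1.
Sum = Σ Δs_i · g(s_i).
Sum ≈ 0.85482.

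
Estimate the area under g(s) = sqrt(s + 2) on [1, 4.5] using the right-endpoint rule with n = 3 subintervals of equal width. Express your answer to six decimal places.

8.050178

Δs = (4.5 − 1)/3 = 7/6.
Right endpoints: 13/6, 10/3, 4.5.
g(13/6) ≈ 2.041241, g(10/3) ≈ 2.309401, g(4.5) ≈ 2.549510.
Sum = Δs · [g(13/6) + g(10/3) + g(4.5)].
Sum ≈ 8.050178.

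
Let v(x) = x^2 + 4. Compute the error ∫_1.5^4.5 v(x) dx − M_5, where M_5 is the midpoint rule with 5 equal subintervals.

0.09

Exact integral: ∫_1.5^4.5 v(x) dx = 41.25.
M_5 = 41.16.
Error = 41.25 − 41.16 = 0.09.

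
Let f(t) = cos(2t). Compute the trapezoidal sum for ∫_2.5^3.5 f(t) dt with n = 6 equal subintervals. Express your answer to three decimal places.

Δt = (3.5 − 2.5)/6 = 1/6.
f(2.5) ≈ 0.284, f(8/3) ≈ 0.582, f(17/6) ≈ 0.816, f(3) ≈ 0.960, f(19/6) ≈ 0.999, f(10/3) ≈ 0.927, f(3.5) ≈ 0.754.
T_6 = (Δt/2)·[f(t_0) + 2f(t_1) + ... + 2f(t_{5}) + f(t_6)].
Sum ≈ 0.800.

0.800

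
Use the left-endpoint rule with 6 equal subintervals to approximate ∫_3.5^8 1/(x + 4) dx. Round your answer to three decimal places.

Δx = (8 − 3.5)/6 = 0.75.
Left endpoints: 3.5, 4.25, 5, 5.75, 6.5, 7.25.
f(3.5) = 2/15, f(4.25) = 4/33, f(5) = 1/9, f(5.75) = 4/39, f(6.5) = 2/21, f(7.25) = 4/45.
Sum = Δx · [f(3.5) + f(4.25) + f(5) + ...].
Sum ≈ 0.489.

0.489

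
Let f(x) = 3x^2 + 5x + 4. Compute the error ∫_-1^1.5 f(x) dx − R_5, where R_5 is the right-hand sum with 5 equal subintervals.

Exact integral: ∫_-1^1.5 f(x) dx = 17.5.
R_5 = 21.875.
Error = 17.5 − 21.875 = -4.375.

-4.375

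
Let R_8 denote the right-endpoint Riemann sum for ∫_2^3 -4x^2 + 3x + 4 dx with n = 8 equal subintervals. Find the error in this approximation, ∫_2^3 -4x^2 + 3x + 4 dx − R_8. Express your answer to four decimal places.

1.0729

Exact integral: ∫_2^3 f(x) dx ≈ -13.833333.
R_8 = -14.90625.
Error ≈ -13.833333 − (-14.90625) ≈ 1.0729.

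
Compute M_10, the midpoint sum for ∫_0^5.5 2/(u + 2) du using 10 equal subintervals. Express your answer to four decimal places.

2.6377

Δu = (5.5 − 0)/10 = 0.55.
Midpoints: 0.275, 0.825, 1.375, 1.925, 2.475, 3.025, 3.575, 4.125, 4.675, 5.225.
f(0.275) = 80/91, f(0.825) = 80/113, f(1.375) = 16/27, f(1.925) = 80/157, f(2.475) = 80/179, f(3.025) = 80/201, f(3.575) = 80/223, f(4.125) = 16/49, f(4.675) = 80/267, f(5.225) = 80/289.
Sum = Δu · [f(0.275) + f(0.825) + f(1.375) + ...].
Sum ≈ 2.6377.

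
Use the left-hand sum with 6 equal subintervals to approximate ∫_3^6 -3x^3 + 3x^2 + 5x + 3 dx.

Δx = (6 − 3)/6 = 0.5.
Left endpoints: 3, 3.5, 4, 4.5, 5, 5.5.
f(3) = -36, f(3.5) = -71.375, f(4) = -121, f(4.5) = -187.125, f(5) = -272, f(5.5) = -377.875.
Sum = Δx · [f(3) + f(3.5) + f(4) + ...].
Sum = -532.6875.

-532.6875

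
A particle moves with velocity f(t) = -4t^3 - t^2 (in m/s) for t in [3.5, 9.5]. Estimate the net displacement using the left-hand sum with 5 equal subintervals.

Δt = (9.5 − 3.5)/5 = 1.2.
Left endpoints: 3.5, 4.7, 5.9, 7.1, 8.3.
f(3.5) = -183.75, f(4.7) = -437.382, f(5.9) = -856.326, f(7.1) = -1482.054, f(8.3) = -2356.038.
Sum = Δt · [f(3.5) + f(4.7) + f(5.9) + f(7.1) + f(8.3)].
Sum = -6378.66.

-6378.66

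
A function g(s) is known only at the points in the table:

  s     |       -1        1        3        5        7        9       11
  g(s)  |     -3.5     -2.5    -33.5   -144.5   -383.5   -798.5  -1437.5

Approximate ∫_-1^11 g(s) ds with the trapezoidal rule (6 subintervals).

-4166

Δs = 2.
T_6 = (2/2)·[(-3.5) + 2·(-2.5) + 2·(-33.5) + 2·(-144.5) + 2·(-383.5) + 2·(-798.5) + (-1437.5)] = -4166.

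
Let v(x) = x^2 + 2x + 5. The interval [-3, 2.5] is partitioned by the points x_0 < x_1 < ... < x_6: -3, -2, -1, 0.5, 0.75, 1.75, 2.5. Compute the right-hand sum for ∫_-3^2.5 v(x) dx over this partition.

43.890625

Subinterval widths: 1, 1, 1.5, 0.25, 1, 0.75.
Right endpoints: -2, -1, 0.5, 0.75, 1.75, 2.5.
v(-2) = 5, v(-1) = 4, v(0.5) = 6.25, v(0.75) = 7.0625, v(1.75) = 11.5625, v(2.5) = 16.25.
Sum = Σ Δx_i · v(x_i).
Sum = 43.890625.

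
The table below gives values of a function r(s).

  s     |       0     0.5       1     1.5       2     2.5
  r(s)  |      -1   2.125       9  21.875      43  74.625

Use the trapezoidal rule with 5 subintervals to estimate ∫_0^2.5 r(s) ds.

56.40625

Δs = 0.5.
T_5 = (0.5/2)·[(-1) + 2·2.125 + 2·9 + 2·21.875 + 2·43 + 74.625] = 56.40625.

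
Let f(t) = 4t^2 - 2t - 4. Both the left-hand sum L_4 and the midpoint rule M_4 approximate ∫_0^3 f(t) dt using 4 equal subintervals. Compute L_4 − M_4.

L_4 = 4.875.
M_4 = 14.4375.
L_4 − M_4 = -9.5625.

-9.5625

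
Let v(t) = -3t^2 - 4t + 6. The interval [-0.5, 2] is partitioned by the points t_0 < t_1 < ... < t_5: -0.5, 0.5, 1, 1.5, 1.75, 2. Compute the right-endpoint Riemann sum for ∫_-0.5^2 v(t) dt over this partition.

-6.671875

Subinterval widths: 1, 0.5, 0.5, 0.25, 0.25.
Right endpoints: 0.5, 1, 1.5, 1.75, 2.
v(0.5) = 3.25, v(1) = -1, v(1.5) = -6.75, v(1.75) = -10.1875, v(2) = -14.
Sum = Σ Δt_i · v(t_i).
Sum = -6.671875.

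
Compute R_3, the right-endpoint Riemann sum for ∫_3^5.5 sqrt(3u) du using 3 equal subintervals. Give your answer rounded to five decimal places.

9.32903

Δu = (5.5 − 3)/3 = 5/6.
Right endpoints: 23/6, 14/3, 5.5.
f(23/6) ≈ 3.39116, f(14/3) ≈ 3.74166, f(5.5) ≈ 4.06202.
Sum = Δu · [f(23/6) + f(14/3) + f(5.5)].
Sum ≈ 9.32903.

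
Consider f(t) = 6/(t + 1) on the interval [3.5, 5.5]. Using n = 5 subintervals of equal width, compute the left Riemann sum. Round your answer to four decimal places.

2.2905

Δt = (5.5 − 3.5)/5 = 0.4.
Left endpoints: 3.5, 3.9, 4.3, 4.7, 5.1.
f(3.5) = 4/3, f(3.9) = 60/49, f(4.3) = 60/53, f(4.7) = 20/19, f(5.1) = 60/61.
Sum = Δt · [f(3.5) + f(3.9) + f(4.3) + f(4.7) + f(5.1)].
Sum ≈ 2.2905.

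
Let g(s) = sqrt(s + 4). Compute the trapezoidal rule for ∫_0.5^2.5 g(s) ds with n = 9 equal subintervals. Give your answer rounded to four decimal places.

4.6838

Δs = (2.5 − 0.5)/9 = 2/9.
g(0.5) ≈ 2.1213, g(13/18) ≈ 2.1731, g(17/18) ≈ 2.2236, g(7/6) ≈ 2.2730, g(25/18) ≈ 2.3214, g(29/18) ≈ 2.3688, g(11/6) ≈ 2.4152, g(37/18) ≈ 2.4608, g(41/18) ≈ 2.5055, g(2.5) ≈ 2.5495.
T_9 = (Δs/2)·[g(s_0) + 2g(s_1) + ... + 2g(s_{8}) + g(s_9)].
Sum ≈ 4.6838.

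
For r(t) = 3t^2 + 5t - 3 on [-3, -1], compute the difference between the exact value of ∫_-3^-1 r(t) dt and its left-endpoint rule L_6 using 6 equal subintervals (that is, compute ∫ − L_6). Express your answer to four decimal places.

Exact integral: ∫_-3^-1 r(t) dt = 0.
L_6 ≈ 2.444444.
Error ≈ 0 − 2.444444 ≈ -2.4444.

-2.4444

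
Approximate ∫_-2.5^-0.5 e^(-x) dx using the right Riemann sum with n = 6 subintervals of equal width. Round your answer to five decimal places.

8.87550

Δx = (-0.5 − (-2.5))/6 = 1/3.
Right endpoints: -13/6, -11/6, -1.5, -7/6, -5/6, -0.5.
f(-13/6) ≈ 8.72914, f(-11/6) ≈ 6.25470, f(-1.5) ≈ 4.48169, f(-7/6) ≈ 3.21127, f(-5/6) ≈ 2.30098, f(-0.5) ≈ 1.64872.
Sum = Δx · [f(-13/6) + f(-11/6) + f(-1.5) + ...].
Sum ≈ 8.87550.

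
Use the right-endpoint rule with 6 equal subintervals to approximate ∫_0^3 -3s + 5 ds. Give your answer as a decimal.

Δs = (3 − 0)/6 = 0.5.
Right endpoints: 0.5, 1, 1.5, 2, 2.5, 3.
f(0.5) = 3.5, f(1) = 2, f(1.5) = 0.5, f(2) = -1, f(2.5) = -2.5, f(3) = -4.
Sum = Δs · [f(0.5) + f(1) + f(1.5) + ...].
Sum = -0.75.

-0.75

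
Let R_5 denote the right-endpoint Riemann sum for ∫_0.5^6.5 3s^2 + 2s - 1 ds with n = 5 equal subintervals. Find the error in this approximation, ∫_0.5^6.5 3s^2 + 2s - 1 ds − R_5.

-87.12

Exact integral: ∫_0.5^6.5 f(s) ds = 310.5.
R_5 = 397.62.
Error = 310.5 − 397.62 = -87.12.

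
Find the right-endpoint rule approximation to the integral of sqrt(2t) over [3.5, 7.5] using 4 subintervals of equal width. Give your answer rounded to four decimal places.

13.7952

Δt = (7.5 − 3.5)/4 = 1.
Right endpoints: 4.5, 5.5, 6.5, 7.5.
f(4.5) ≈ 3.0000, f(5.5) ≈ 3.3166, f(6.5) ≈ 3.6056, f(7.5) ≈ 3.8730.
Sum = Δt · [f(4.5) + f(5.5) + f(6.5) + f(7.5)].
Sum ≈ 13.7952.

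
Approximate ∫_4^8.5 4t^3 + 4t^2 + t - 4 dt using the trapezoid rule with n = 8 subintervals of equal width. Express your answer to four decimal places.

5726.4346

Δt = (8.5 − 4)/8 = 0.5625.
f(4) = 320, f(4.5625) = 474857/1024, f(5.125) = 644.6328125, f(5.6875) = 887795/1024, f(6.25) = 1135.0625, f(6.8125) = 1488005/1024, f(7.375) = 1825.4609375, f(7.9375) = 2310479/1024, f(8.5) = 2750.
T_8 = (Δt/2)·[f(t_0) + 2f(t_1) + ... + 2f(t_{7}) + f(t_8)].
Sum ≈ 5726.4346.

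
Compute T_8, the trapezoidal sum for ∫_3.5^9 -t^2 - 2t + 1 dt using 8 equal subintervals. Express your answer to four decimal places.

Δt = (9 − 3.5)/8 = 0.6875.
f(3.5) = -18.25, f(4.1875) = -24.91015625, f(4.875) = -32.515625, f(5.5625) = -41.06640625, f(6.25) = -50.5625, f(6.9375) = -61.00390625, f(7.625) = -72.390625, f(8.3125) = -84.72265625, f(9) = -98.
T_8 = (Δt/2)·[f(t_0) + 2f(t_1) + ... + 2f(t_{7}) + f(t_8)].
Sum ≈ -292.3916.

-292.3916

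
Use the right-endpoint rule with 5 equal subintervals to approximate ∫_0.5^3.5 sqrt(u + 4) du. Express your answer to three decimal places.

7.513

Δu = (3.5 − 0.5)/5 = 0.6.
Right endpoints: 1.1, 1.7, 2.3, 2.9, 3.5.
f(1.1) ≈ 2.258, f(1.7) ≈ 2.387, f(2.3) ≈ 2.510, f(2.9) ≈ 2.627, f(3.5) ≈ 2.739.
Sum = Δu · [f(1.1) + f(1.7) + f(2.3) + f(2.9) + f(3.5)].
Sum ≈ 7.513.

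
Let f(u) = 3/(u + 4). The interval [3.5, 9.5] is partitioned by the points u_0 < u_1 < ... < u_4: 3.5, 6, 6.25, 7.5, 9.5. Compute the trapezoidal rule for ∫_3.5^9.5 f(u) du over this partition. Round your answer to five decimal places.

1.77815

Subinterval widths: 2.5, 0.25, 1.25, 2.
f(3.5) = 0.4, f(6) = 0.3, f(6.25) = 12/41, f(7.5) = 6/23, f(9.5) = 2/9.
On each subinterval the trapezoid contributes (Δu_i/2)·[f(u_{i-1}) + f(u_i)].
Sum ≈ 1.77815.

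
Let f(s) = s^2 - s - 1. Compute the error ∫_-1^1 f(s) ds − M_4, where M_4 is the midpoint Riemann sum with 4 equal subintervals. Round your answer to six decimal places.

Exact integral: ∫_-1^1 f(s) ds ≈ -1.33333333.
M_4 = -1.375.
Error ≈ -1.33333333 − (-1.375) ≈ 0.041667.

0.041667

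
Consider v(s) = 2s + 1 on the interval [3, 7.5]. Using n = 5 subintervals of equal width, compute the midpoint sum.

51.75

Δs = (7.5 − 3)/5 = 0.9.
Midpoints: 3.45, 4.35, 5.25, 6.15, 7.05.
v(3.45) = 7.9, v(4.35) = 9.7, v(5.25) = 11.5, v(6.15) = 13.3, v(7.05) = 15.1.
Sum = Δs · [v(3.45) + v(4.35) + v(5.25) + v(6.15) + v(7.05)].
Sum = 51.75.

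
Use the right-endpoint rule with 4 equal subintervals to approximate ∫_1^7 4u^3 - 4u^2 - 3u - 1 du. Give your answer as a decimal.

2833.5

Δu = (7 − 1)/4 = 1.5.
Right endpoints: 2.5, 4, 5.5, 7.
f(2.5) = 29, f(4) = 179, f(5.5) = 527, f(7) = 1154.
Sum = Δu · [f(2.5) + f(4) + f(5.5) + f(7)].
Sum = 2833.5.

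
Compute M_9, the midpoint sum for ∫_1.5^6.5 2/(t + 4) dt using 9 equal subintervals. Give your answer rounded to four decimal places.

1.2926

Δt = (6.5 − 1.5)/9 = 5/9.
Midpoints: 16/9, 7/3, 26/9, 31/9, 4, 41/9, 46/9, 17/3, 56/9.
f(16/9) = 9/26, f(7/3) = 6/19, f(26/9) = 9/31, f(31/9) = 18/67, f(4) = 0.25, f(41/9) = 18/77, f(46/9) = 9/41, f(17/3) = 6/29, f(56/9) = 9/46.
Sum = Δt · [f(16/9) + f(7/3) + f(26/9) + ...].
Sum ≈ 1.2926.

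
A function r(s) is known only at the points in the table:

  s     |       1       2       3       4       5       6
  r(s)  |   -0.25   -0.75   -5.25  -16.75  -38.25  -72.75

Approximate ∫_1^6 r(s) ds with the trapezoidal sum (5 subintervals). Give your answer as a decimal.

-97.5

Δs = 1.
T_5 = (1/2)·[(-0.25) + 2·(-0.75) + 2·(-5.25) + 2·(-16.75) + 2·(-38.25) + (-72.75)] = -97.5.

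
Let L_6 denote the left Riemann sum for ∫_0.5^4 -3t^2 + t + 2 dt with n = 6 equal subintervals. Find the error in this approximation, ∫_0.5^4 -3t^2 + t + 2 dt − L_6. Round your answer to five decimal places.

-12.16493

Exact integral: ∫_0.5^4 f(t) dt = -49.
L_6 ≈ -36.8350694.
Error ≈ -49 − (-36.8350694) ≈ -12.16493.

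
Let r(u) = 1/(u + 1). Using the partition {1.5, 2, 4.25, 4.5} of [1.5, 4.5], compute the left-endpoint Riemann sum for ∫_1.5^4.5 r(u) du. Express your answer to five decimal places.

Subinterval widths: 0.5, 2.25, 0.25.
Left endpoints: 1.5, 2, 4.25.
r(1.5) = 0.4, r(2) = 1/3, r(4.25) = 4/21.
Sum = Σ Δu_i · r(u_i).
Sum ≈ 0.99762.

0.99762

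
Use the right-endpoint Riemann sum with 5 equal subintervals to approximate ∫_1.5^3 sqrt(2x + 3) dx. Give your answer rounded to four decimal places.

4.1830

Δx = (3 − 1.5)/5 = 0.3.
Right endpoints: 1.8, 2.1, 2.4, 2.7, 3.
f(1.8) ≈ 2.5690, f(2.1) ≈ 2.6833, f(2.4) ≈ 2.7928, f(2.7) ≈ 2.8983, f(3) ≈ 3.0000.
Sum = Δx · [f(1.8) + f(2.1) + f(2.4) + f(2.7) + f(3)].
Sum ≈ 4.1830.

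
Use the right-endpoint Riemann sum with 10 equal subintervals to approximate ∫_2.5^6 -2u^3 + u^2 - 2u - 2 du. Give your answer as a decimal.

-666.3278125

Δu = (6 − 2.5)/10 = 0.35.
Right endpoints: 2.85, 3.2, 3.55, 3.9, 4.25, 4.6, 4.95, 5.3, 5.65, 6.
f(2.85) = -45.87575, f(3.2) = -63.696, f(3.55) = -85.97525, f(3.9) = -113.228, f(4.25) = -145.96875, f(4.6) = -184.712, f(4.95) = -229.97225, f(5.3) = -282.264, f(5.65) = -342.10175, f(6) = -410.
Sum = Δu · [f(2.85) + f(3.2) + f(3.55) + ...].
Sum = -666.3278125.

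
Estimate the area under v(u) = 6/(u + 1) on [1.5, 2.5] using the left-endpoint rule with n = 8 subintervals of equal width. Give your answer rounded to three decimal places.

Δu = (2.5 − 1.5)/8 = 0.125.
Left endpoints: 1.5, 1.625, 1.75, 1.875, 2, 2.125, 2.25, 2.375.
v(1.5) = 2.4, v(1.625) = 16/7, v(1.75) = 24/11, v(1.875) = 48/23, v(2) = 2, v(2.125) = 1.92, v(2.25) = 24/13, v(2.375) = 16/9.
Sum = Δu · [v(1.5) + v(1.625) + v(1.75) + ...].
Sum ≈ 2.062.

2.062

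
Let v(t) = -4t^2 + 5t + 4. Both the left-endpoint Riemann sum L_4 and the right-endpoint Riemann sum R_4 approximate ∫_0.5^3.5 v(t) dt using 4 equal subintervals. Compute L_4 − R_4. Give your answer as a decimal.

L_4 = -3.75.
R_4 = -28.5.
L_4 − R_4 = 24.75.

24.75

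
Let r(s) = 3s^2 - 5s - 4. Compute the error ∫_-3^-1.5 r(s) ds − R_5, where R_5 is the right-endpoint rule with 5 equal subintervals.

Exact integral: ∫_-3^-1.5 r(s) ds = 34.5.
R_5 = 30.405.
Error = 34.5 − 30.405 = 4.095.

4.095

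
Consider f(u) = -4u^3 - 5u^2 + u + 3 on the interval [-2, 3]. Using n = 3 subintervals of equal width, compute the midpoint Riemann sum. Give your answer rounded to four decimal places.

Δu = (3 − (-2))/3 = 5/3.
Midpoints: -7/6, 0.5, 13/6.
f(-7/6) = 149/108, f(0.5) = 1.75, f(13/6) = -6371/108.
Sum = Δu · [f(-7/6) + f(0.5) + f(13/6)].
Sum ≈ -93.1019.

-93.1019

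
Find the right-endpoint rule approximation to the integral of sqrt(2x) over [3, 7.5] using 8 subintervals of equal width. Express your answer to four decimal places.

Δx = (7.5 − 3)/8 = 0.5625.
Right endpoints: 3.5625, 4.125, 4.6875, 5.25, 5.8125, 6.375, 6.9375, 7.5.
f(3.5625) ≈ 2.6693, f(4.125) ≈ 2.8723, f(4.6875) ≈ 3.0619, f(5.25) ≈ 3.2404, f(5.8125) ≈ 3.4095, f(6.375) ≈ 3.5707, f(6.9375) ≈ 3.7249, f(7.5) ≈ 3.8730.
Sum = Δx · [f(3.5625) + f(4.125) + f(4.6875) + ...].
Sum ≈ 14.8623.

14.8623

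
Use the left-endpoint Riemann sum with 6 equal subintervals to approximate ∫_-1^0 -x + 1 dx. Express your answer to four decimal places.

Δx = (0 − (-1))/6 = 1/6.
Left endpoints: -1, -5/6, -2/3, -0.5, -1/3, -1/6.
f(-1) = 2, f(-5/6) = 11/6, f(-2/3) = 5/3, f(-0.5) = 1.5, f(-1/3) = 4/3, f(-1/6) = 7/6.
Sum = Δx · [f(-1) + f(-5/6) + f(-2/3) + ...].
Sum ≈ 1.5833.

1.5833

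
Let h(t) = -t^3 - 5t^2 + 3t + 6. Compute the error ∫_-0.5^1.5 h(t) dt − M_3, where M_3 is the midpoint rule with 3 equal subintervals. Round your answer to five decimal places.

-0.48148

Exact integral: ∫_-0.5^1.5 h(t) dt ≈ 7.9166667.
M_3 ≈ 8.3981481.
Error ≈ 7.9166667 − 8.3981481 ≈ -0.48148.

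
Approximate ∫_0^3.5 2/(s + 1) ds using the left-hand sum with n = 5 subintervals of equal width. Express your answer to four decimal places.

3.6269

Δs = (3.5 − 0)/5 = 0.7.
Left endpoints: 0, 0.7, 1.4, 2.1, 2.8.
f(0) = 2, f(0.7) = 20/17, f(1.4) = 5/6, f(2.1) = 20/31, f(2.8) = 10/19.
Sum = Δs · [f(0) + f(0.7) + f(1.4) + f(2.1) + f(2.8)].
Sum ≈ 3.6269.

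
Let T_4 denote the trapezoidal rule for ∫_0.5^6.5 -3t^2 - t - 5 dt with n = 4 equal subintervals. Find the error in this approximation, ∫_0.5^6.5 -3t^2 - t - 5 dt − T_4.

Exact integral: ∫_0.5^6.5 f(t) dt = -325.5.
T_4 = -332.25.
Error = -325.5 − (-332.25) = 6.75.

6.75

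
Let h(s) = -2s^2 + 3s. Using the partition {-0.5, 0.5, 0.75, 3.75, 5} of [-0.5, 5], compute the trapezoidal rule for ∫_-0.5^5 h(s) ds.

-56.28125

Subinterval widths: 1, 0.25, 3, 1.25.
h(-0.5) = -2, h(0.5) = 1, h(0.75) = 1.125, h(3.75) = -16.875, h(5) = -35.
On each subinterval the trapezoid contributes (Δs_i/2)·[h(s_{i-1}) + h(s_i)].
Sum = -56.28125.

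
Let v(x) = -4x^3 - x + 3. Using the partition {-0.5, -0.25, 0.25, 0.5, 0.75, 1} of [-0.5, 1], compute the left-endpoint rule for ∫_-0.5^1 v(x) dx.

3.96875

Subinterval widths: 0.25, 0.5, 0.25, 0.25, 0.25.
Left endpoints: -0.5, -0.25, 0.25, 0.5, 0.75.
v(-0.5) = 4, v(-0.25) = 3.3125, v(0.25) = 2.6875, v(0.5) = 2, v(0.75) = 0.5625.
Sum = Σ Δx_i · v(x_i).
Sum = 3.96875.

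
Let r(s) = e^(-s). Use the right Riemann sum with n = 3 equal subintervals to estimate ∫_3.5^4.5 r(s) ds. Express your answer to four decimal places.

Δs = (4.5 − 3.5)/3 = 1/3.
Right endpoints: 23/6, 25/6, 4.5.
r(23/6) ≈ 0.0216, r(25/6) ≈ 0.0155, r(4.5) ≈ 0.0111.
Sum = Δs · [r(23/6) + r(25/6) + r(4.5)].
Sum ≈ 0.0161.

0.0161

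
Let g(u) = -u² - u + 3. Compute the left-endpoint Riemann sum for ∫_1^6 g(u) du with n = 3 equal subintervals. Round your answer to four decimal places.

Δu = (6 − 1)/3 = 5/3.
Left endpoints: 1, 8/3, 13/3.
g(1) = 1, g(8/3) = -61/9, g(13/3) = -181/9.
Sum = Δu · [g(1) + g(8/3) + g(13/3)].
Sum ≈ -43.1481.

-43.1481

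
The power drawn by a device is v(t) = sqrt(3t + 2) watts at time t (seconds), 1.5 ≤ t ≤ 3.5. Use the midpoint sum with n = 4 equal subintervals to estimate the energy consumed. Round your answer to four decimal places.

6.1400

Δt = (3.5 − 1.5)/4 = 0.5.
Midpoints: 1.75, 2.25, 2.75, 3.25.
v(1.75) ≈ 2.6926, v(2.25) ≈ 2.9580, v(2.75) ≈ 3.2016, v(3.25) ≈ 3.4278.
Sum = Δt · [v(1.75) + v(2.25) + v(2.75) + v(3.25)].
Sum ≈ 6.1400.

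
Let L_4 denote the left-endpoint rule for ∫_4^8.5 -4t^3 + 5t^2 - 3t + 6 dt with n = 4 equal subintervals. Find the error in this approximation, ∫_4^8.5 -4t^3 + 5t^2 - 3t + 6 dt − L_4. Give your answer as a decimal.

Exact integral: ∫_4^8.5 f(t) dt = -4104.5625.
L_4 = -3083.8359375.
Error = -4104.5625 − (-3083.8359375) = -1020.7265625.

-1020.7265625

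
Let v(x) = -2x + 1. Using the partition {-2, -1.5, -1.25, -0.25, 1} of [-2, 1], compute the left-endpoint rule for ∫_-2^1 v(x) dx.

Subinterval widths: 0.5, 0.25, 1, 1.25.
Left endpoints: -2, -1.5, -1.25, -0.25.
v(-2) = 5, v(-1.5) = 4, v(-1.25) = 3.5, v(-0.25) = 1.5.
Sum = Σ Δx_i · v(x_i).
Sum = 8.875.

8.875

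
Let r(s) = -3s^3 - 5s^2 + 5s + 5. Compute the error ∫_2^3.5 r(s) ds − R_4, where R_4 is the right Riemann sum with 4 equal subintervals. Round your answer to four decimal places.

26.9912

Exact integral: ∫_2^3.5 r(s) ds = -130.546875.
R_4 ≈ -157.538086.
Error ≈ -130.546875 − (-157.538086) ≈ 26.9912.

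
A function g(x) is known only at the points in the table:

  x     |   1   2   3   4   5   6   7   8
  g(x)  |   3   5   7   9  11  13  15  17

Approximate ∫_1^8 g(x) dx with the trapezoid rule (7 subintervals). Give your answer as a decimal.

70

Δx = 1.
T_7 = (1/2)·[3 + 2·5 + 2·7 + 2·9 + 2·11 + 2·13 + 2·15 + 17] = 70.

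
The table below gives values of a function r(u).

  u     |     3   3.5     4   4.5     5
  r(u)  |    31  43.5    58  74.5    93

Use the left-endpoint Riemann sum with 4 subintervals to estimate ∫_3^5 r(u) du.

Δu = 0.5.
Sum = 0.5·[31 + 43.5 + 58 + 74.5] = 103.5.

103.5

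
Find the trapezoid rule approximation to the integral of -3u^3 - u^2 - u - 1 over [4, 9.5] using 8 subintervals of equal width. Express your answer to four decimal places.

Δu = (9.5 − 4)/8 = 0.6875.
f(4) = -213, f(4.6875) = -1378921/4096, f(5.375) = -256577/512, f(6.0625) = -2917491/4096, f(6.75) = -975.953125, f(7.4375) = -5316613/4096, f(8.125) = -862347/512, f(8.8125) = -8767951/4096, f(9.5) = -2672.875.
T_8 = (Δu/2)·[f(u_0) + 2f(u_1) + ... + 2f(u_{7}) + f(u_8)].
Sum ≈ -6250.6345.

-6250.6345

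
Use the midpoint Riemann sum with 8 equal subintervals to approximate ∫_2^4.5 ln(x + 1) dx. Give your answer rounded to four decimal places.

3.5809

Δx = (4.5 − 2)/8 = 0.3125.
Midpoints: 2.15625, 2.46875, 2.78125, 3.09375, 3.40625, 3.71875, 4.03125, 4.34375.
f(2.15625) ≈ 1.1494, f(2.46875) ≈ 1.2438, f(2.78125) ≈ 1.3301, f(3.09375) ≈ 1.4095, f(3.40625) ≈ 1.4830, f(3.71875) ≈ 1.5515, f(4.03125) ≈ 1.6157, f(4.34375) ≈ 1.6759.
Sum = Δx · [f(2.15625) + f(2.46875) + f(2.78125) + ...].
Sum ≈ 3.5809.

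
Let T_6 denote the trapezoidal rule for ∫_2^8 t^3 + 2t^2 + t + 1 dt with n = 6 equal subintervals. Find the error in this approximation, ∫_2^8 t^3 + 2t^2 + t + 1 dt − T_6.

-17

Exact integral: ∫_2^8 f(t) dt = 1392.
T_6 = 1409.
Error = 1392 − 1409 = -17.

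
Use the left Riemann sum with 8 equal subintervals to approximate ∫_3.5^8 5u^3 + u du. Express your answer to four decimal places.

4317.7917

Δu = (8 − 3.5)/8 = 0.5625.
Left endpoints: 3.5, 4.0625, 4.625, 5.1875, 5.75, 6.3125, 6.875, 7.4375.
f(3.5) = 217.875, f(4.0625) = 1389765/4096, f(4.625) = 255633/512, f(5.1875) = 2880183/4096, f(5.75) = 956.296875, f(6.3125) = 5177361/4096, f(6.875) = 835395/512, f(7.4375) = 8456259/4096.
Sum = Δu · [f(3.5) + f(4.0625) + f(4.625) + ...].
Sum ≈ 4317.7917.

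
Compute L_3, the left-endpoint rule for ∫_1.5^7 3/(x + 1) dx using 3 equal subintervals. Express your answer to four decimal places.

Δx = (7 − 1.5)/3 = 11/6.
Left endpoints: 1.5, 10/3, 31/6.
f(1.5) = 1.2, f(10/3) = 9/13, f(31/6) = 18/37.
Sum = Δx · [f(1.5) + f(10/3) + f(31/6)].
Sum ≈ 4.3611.

4.3611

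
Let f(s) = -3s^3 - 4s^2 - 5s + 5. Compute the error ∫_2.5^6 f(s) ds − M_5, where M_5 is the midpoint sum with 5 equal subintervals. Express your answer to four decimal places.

Exact integral: ∫_2.5^6 f(s) ds ≈ -1266.744792.
M_5 = -1260.7065625.
Error ≈ -1266.744792 − (-1260.7065625) ≈ -6.0382.

-6.0382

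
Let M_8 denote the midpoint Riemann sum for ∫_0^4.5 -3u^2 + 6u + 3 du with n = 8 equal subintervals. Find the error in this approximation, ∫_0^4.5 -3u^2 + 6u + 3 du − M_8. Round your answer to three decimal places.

-0.356

Exact integral: ∫_0^4.5 f(u) du = -16.875.
M_8 ≈ -16.51904.
Error ≈ -16.875 − (-16.51904) ≈ -0.356.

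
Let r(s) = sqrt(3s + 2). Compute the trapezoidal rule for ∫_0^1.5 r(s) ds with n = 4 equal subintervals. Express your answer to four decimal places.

Δs = (1.5 − 0)/4 = 0.375.
r(0) ≈ 1.4142, r(0.375) ≈ 1.7678, r(0.75) ≈ 2.0616, r(1.125) ≈ 2.3184, r(1.5) ≈ 2.5495.
T_4 = (Δs/2)·[r(s_0) + 2r(s_1) + 2r(s_2) + 2r(s_3) + r(s_4)].
Sum ≈ 3.0486.

3.0486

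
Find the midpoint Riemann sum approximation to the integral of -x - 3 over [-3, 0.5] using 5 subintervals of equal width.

-6.125

Δx = (0.5 − (-3))/5 = 0.7.
Midpoints: -2.65, -1.95, -1.25, -0.55, 0.15.
f(-2.65) = -0.35, f(-1.95) = -1.05, f(-1.25) = -1.75, f(-0.55) = -2.45, f(0.15) = -3.15.
Sum = Δx · [f(-2.65) + f(-1.95) + f(-1.25) + f(-0.55) + f(0.15)].
Sum = -6.125.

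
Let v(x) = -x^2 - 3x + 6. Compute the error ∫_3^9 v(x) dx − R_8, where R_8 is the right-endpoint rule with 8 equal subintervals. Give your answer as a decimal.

34.3125

Exact integral: ∫_3^9 v(x) dx = -306.
R_8 = -340.3125.
Error = -306 − (-340.3125) = 34.3125.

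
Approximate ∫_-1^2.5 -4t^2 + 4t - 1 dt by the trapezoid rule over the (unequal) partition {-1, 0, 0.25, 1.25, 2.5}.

Subinterval widths: 1, 0.25, 1, 1.25.
f(-1) = -9, f(0) = -1, f(0.25) = -0.25, f(1.25) = -2.25, f(2.5) = -16.
On each subinterval the trapezoid contributes (Δt_i/2)·[f(t_{i-1}) + f(t_i)].
Sum = -17.8125.

-17.8125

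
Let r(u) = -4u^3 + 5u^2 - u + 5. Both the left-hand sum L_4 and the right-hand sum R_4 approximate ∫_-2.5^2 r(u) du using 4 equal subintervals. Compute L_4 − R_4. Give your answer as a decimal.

L_4 = 155.671875.
R_4 = 31.640625.
L_4 − R_4 = 124.03125.

124.03125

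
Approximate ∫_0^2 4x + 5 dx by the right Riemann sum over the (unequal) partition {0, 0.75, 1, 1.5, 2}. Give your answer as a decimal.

20.25

Subinterval widths: 0.75, 0.25, 0.5, 0.5.
Right endpoints: 0.75, 1, 1.5, 2.
f(0.75) = 8, f(1) = 9, f(1.5) = 11, f(2) = 13.
Sum = Σ Δx_i · f(x_i).
Sum = 20.25.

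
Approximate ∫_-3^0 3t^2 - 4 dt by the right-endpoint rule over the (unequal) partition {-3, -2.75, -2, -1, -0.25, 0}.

Subinterval widths: 0.25, 0.75, 1, 0.75, 0.25.
Right endpoints: -2.75, -2, -1, -0.25, 0.
f(-2.75) = 18.6875, f(-2) = 8, f(-1) = -1, f(-0.25) = -3.8125, f(0) = -4.
Sum = Σ Δt_i · f(t_i).
Sum = 5.8125.

5.8125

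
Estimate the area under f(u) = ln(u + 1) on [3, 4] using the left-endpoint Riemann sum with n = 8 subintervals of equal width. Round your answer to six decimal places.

Δu = (4 − 3)/8 = 0.125.
Left endpoints: 3, 3.125, 3.25, 3.375, 3.5, 3.625, 3.75, 3.875.
f(3) ≈ 1.386294, f(3.125) ≈ 1.417066, f(3.25) ≈ 1.446919, f(3.375) ≈ 1.475907, f(3.5) ≈ 1.504077, f(3.625) ≈ 1.531476, f(3.75) ≈ 1.558145, f(3.875) ≈ 1.584120.
Sum = Δu · [f(3) + f(3.125) + f(3.25) + ...].
Sum ≈ 1.488001.

1.488001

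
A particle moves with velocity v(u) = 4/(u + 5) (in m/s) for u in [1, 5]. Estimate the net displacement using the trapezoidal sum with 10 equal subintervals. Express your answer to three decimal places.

Δu = (5 − 1)/10 = 0.4.
v(1) = 2/3, v(1.4) = 0.625, v(1.8) = 10/17, v(2.2) = 5/9, v(2.6) = 10/19, v(3) = 0.5, v(3.4) = 10/21, v(3.8) = 5/11, v(4.2) = 10/23, v(4.6) = 5/12, v(5) = 0.4.
T_10 = (Δu/2)·[v(u_0) + 2v(u_1) + ... + 2v(u_{9}) + v(u_10)].
Sum ≈ 2.044.

2.044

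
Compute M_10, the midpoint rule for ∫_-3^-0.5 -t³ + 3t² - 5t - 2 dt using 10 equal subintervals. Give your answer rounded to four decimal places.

Δt = (-0.5 − (-3))/10 = 0.25.
Midpoints: -2.875, -2.625, -2.375, -2.125, -1.875, -1.625, -1.375, -1.125, -0.875, -0.625.
f(-2.875) = 31199/512, f(-2.625) = 25541/512, f(-2.375) = 20579/512, f(-2.125) = 16265/512, f(-1.875) = 12551/512, f(-1.625) = 9389/512, f(-1.375) = 6731/512, f(-1.125) = 4529/512, f(-0.875) = 2735/512, f(-0.625) = 1301/512.
Sum = Δt · [f(-2.875) + f(-2.625) + f(-2.375) + ...].
Sum ≈ 63.8770.

63.8770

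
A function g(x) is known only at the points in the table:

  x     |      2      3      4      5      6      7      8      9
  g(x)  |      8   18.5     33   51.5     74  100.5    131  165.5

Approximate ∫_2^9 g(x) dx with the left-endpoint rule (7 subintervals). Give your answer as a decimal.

Δx = 1.
Sum = 1·[8 + 18.5 + 33 + 51.5 + 74 + 100.5 + 131] = 416.5.

416.5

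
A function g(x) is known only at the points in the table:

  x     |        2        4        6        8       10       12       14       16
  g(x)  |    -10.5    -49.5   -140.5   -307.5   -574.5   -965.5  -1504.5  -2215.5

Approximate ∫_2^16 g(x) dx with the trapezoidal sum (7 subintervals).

-9310

Δx = 2.
T_7 = (2/2)·[(-10.5) + 2·(-49.5) + 2·(-140.5) + 2·(-307.5) + 2·(-574.5) + 2·(-965.5) + 2·(-1504.5) + (-2215.5)] = -9310.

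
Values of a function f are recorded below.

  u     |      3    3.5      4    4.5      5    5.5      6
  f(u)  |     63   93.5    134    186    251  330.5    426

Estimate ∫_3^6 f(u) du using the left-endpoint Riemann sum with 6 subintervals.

Δu = 0.5.
Sum = 0.5·[63 + 93.5 + 134 + 186 + 251 + 330.5] = 529.

529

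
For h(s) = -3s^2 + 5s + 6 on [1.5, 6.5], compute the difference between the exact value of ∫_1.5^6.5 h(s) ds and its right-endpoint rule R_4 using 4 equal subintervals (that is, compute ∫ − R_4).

Exact integral: ∫_1.5^6.5 h(s) ds = -141.25.
R_4 = -204.53125.
Error = -141.25 − (-204.53125) = 63.28125.

63.28125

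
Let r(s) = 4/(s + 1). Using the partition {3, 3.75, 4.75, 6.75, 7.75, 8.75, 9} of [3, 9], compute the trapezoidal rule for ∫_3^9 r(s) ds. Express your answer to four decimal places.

Subinterval widths: 0.75, 1, 2, 1, 1, 0.25.
r(3) = 1, r(3.75) = 16/19, r(4.75) = 16/23, r(6.75) = 16/31, r(7.75) = 16/35, r(8.75) = 16/39, r(9) = 0.4.
On each subinterval the trapezoid contributes (Δs_i/2)·[r(s_{i-1}) + r(s_i)].
Sum ≈ 3.6931.

3.6931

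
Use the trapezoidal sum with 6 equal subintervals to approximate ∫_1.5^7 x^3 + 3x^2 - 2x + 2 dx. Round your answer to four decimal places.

Δx = (7 − 1.5)/6 = 11/12.
f(1.5) = 9.125, f(29/12) = 49769/1728, f(10/3) = 1774/27, f(4.25) = 124.453125, f(31/6) = 45289/216, f(73/12) = 563293/1728, f(7) = 478.
T_6 = (Δx/2)·[f(x_0) + 2f(x_1) + ... + 2f(x_{5}) + f(x_6)].
Sum ≈ 914.9909.

914.9909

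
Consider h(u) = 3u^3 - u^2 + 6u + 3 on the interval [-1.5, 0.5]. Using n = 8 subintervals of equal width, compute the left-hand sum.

-8.09375

Δu = (0.5 − (-1.5))/8 = 0.25.
Left endpoints: -1.5, -1.25, -1, -0.75, -0.5, -0.25, 0, 0.25.
h(-1.5) = -18.375, h(-1.25) = -11.921875, h(-1) = -7, h(-0.75) = -3.328125, h(-0.5) = -0.625, h(-0.25) = 1.390625, h(0) = 3, h(0.25) = 4.484375.
Sum = Δu · [h(-1.5) + h(-1.25) + h(-1) + ...].
Sum = -8.09375.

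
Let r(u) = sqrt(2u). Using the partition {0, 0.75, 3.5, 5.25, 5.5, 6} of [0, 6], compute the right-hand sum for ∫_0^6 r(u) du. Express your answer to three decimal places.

16.426

Subinterval widths: 0.75, 2.75, 1.75, 0.25, 0.5.
Right endpoints: 0.75, 3.5, 5.25, 5.5, 6.
r(0.75) ≈ 1.225, r(3.5) ≈ 2.646, r(5.25) ≈ 3.240, r(5.5) ≈ 3.317, r(6) ≈ 3.464.
Sum = Σ Δu_i · r(u_i).
Sum ≈ 16.426.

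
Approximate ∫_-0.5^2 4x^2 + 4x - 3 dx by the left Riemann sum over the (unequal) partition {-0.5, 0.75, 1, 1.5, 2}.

4.0625

Subinterval widths: 1.25, 0.25, 0.5, 0.5.
Left endpoints: -0.5, 0.75, 1, 1.5.
f(-0.5) = -4, f(0.75) = 2.25, f(1) = 5, f(1.5) = 12.
Sum = Σ Δx_i · f(x_i).
Sum = 4.0625.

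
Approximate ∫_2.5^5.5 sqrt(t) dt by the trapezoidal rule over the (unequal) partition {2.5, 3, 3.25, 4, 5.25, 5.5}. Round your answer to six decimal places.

Subinterval widths: 0.5, 0.25, 0.75, 1.25, 0.25.
f(2.5) ≈ 1.581139, f(3) ≈ 1.732051, f(3.25) ≈ 1.802776, f(4) ≈ 2.000000, f(5.25) ≈ 2.291288, f(5.5) ≈ 2.345208.
On each subinterval the trapezoid contributes (Δt_i/2)·[f(t_{i-1}) + f(t_i)].
Sum ≈ 5.957808.

5.957808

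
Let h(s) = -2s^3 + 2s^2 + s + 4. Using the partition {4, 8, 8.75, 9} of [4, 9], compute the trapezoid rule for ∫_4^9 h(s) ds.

Subinterval widths: 4, 0.75, 0.25.
h(4) = -88, h(8) = -884, h(8.75) = -1173.96875, h(9) = -1283.
On each subinterval the trapezoid contributes (Δs_i/2)·[h(s_{i-1}) + h(s_i)].
Sum = -3022.859375.

-3022.859375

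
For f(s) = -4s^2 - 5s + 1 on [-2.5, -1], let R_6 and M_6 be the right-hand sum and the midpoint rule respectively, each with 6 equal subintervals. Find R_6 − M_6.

1.59375

R_6 = -3.25.
M_6 = -4.84375.
R_6 − M_6 = 1.59375.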